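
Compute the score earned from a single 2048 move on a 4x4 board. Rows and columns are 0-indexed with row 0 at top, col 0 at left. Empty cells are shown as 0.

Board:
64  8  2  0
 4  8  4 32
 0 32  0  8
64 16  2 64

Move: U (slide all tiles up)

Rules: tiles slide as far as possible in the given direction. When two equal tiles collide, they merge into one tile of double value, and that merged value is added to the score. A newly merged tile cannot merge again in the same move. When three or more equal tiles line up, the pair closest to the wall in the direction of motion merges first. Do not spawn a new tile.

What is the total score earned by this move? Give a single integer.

Answer: 16

Derivation:
Slide up:
col 0: [64, 4, 0, 64] -> [64, 4, 64, 0]  score +0 (running 0)
col 1: [8, 8, 32, 16] -> [16, 32, 16, 0]  score +16 (running 16)
col 2: [2, 4, 0, 2] -> [2, 4, 2, 0]  score +0 (running 16)
col 3: [0, 32, 8, 64] -> [32, 8, 64, 0]  score +0 (running 16)
Board after move:
64 16  2 32
 4 32  4  8
64 16  2 64
 0  0  0  0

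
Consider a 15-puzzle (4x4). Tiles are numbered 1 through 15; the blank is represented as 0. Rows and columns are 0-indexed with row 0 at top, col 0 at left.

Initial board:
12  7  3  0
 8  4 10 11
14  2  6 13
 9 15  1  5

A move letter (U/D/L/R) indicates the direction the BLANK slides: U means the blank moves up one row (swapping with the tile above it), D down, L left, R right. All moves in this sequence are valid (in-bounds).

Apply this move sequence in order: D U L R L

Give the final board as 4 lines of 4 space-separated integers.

After move 1 (D):
12  7  3 11
 8  4 10  0
14  2  6 13
 9 15  1  5

After move 2 (U):
12  7  3  0
 8  4 10 11
14  2  6 13
 9 15  1  5

After move 3 (L):
12  7  0  3
 8  4 10 11
14  2  6 13
 9 15  1  5

After move 4 (R):
12  7  3  0
 8  4 10 11
14  2  6 13
 9 15  1  5

After move 5 (L):
12  7  0  3
 8  4 10 11
14  2  6 13
 9 15  1  5

Answer: 12  7  0  3
 8  4 10 11
14  2  6 13
 9 15  1  5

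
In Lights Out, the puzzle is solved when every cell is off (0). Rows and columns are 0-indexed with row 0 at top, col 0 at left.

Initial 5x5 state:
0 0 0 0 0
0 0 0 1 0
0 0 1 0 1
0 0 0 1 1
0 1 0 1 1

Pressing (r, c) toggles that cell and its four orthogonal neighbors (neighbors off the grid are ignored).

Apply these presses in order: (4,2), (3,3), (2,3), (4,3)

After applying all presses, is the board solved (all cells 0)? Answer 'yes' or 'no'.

Answer: yes

Derivation:
After press 1 at (4,2):
0 0 0 0 0
0 0 0 1 0
0 0 1 0 1
0 0 1 1 1
0 0 1 0 1

After press 2 at (3,3):
0 0 0 0 0
0 0 0 1 0
0 0 1 1 1
0 0 0 0 0
0 0 1 1 1

After press 3 at (2,3):
0 0 0 0 0
0 0 0 0 0
0 0 0 0 0
0 0 0 1 0
0 0 1 1 1

After press 4 at (4,3):
0 0 0 0 0
0 0 0 0 0
0 0 0 0 0
0 0 0 0 0
0 0 0 0 0

Lights still on: 0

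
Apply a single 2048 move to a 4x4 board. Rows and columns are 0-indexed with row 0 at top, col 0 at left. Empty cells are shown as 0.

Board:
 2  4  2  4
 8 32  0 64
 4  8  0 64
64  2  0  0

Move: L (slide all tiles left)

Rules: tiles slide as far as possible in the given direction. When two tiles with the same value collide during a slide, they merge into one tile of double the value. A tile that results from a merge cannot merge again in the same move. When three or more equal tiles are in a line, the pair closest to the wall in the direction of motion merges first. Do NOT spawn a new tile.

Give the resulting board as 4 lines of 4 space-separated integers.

Slide left:
row 0: [2, 4, 2, 4] -> [2, 4, 2, 4]
row 1: [8, 32, 0, 64] -> [8, 32, 64, 0]
row 2: [4, 8, 0, 64] -> [4, 8, 64, 0]
row 3: [64, 2, 0, 0] -> [64, 2, 0, 0]

Answer:  2  4  2  4
 8 32 64  0
 4  8 64  0
64  2  0  0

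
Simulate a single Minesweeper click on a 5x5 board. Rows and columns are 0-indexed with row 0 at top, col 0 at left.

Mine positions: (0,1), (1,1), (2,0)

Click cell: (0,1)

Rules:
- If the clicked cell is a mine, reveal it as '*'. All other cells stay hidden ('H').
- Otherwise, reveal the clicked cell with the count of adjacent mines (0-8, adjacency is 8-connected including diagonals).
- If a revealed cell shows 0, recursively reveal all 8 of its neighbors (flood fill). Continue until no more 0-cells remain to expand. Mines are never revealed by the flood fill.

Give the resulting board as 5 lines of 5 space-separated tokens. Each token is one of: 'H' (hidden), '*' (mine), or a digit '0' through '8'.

H * H H H
H H H H H
H H H H H
H H H H H
H H H H H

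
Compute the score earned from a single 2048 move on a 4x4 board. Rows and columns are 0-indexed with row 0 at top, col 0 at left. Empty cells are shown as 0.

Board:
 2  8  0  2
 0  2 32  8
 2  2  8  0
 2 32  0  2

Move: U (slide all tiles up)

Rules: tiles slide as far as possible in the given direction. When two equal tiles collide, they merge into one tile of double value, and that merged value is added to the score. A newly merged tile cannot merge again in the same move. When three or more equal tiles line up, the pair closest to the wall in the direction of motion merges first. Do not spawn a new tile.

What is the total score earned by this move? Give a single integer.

Answer: 8

Derivation:
Slide up:
col 0: [2, 0, 2, 2] -> [4, 2, 0, 0]  score +4 (running 4)
col 1: [8, 2, 2, 32] -> [8, 4, 32, 0]  score +4 (running 8)
col 2: [0, 32, 8, 0] -> [32, 8, 0, 0]  score +0 (running 8)
col 3: [2, 8, 0, 2] -> [2, 8, 2, 0]  score +0 (running 8)
Board after move:
 4  8 32  2
 2  4  8  8
 0 32  0  2
 0  0  0  0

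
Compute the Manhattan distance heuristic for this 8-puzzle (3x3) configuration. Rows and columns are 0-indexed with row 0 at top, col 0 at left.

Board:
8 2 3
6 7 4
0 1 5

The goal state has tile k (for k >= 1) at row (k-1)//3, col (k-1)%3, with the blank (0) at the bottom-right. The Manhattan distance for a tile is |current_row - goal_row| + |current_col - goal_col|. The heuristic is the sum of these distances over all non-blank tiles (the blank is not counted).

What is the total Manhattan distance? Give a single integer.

Tile 8: (0,0)->(2,1) = 3
Tile 2: (0,1)->(0,1) = 0
Tile 3: (0,2)->(0,2) = 0
Tile 6: (1,0)->(1,2) = 2
Tile 7: (1,1)->(2,0) = 2
Tile 4: (1,2)->(1,0) = 2
Tile 1: (2,1)->(0,0) = 3
Tile 5: (2,2)->(1,1) = 2
Sum: 3 + 0 + 0 + 2 + 2 + 2 + 3 + 2 = 14

Answer: 14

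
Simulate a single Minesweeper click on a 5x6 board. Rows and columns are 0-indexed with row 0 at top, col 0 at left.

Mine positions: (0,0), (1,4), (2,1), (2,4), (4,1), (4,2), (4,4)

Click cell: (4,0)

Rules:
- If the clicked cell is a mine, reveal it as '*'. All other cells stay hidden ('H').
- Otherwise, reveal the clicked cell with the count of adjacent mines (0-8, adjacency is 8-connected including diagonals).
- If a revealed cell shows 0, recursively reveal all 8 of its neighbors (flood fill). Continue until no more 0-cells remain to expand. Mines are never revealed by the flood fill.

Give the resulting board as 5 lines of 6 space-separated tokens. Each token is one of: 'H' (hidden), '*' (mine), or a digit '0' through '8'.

H H H H H H
H H H H H H
H H H H H H
H H H H H H
1 H H H H H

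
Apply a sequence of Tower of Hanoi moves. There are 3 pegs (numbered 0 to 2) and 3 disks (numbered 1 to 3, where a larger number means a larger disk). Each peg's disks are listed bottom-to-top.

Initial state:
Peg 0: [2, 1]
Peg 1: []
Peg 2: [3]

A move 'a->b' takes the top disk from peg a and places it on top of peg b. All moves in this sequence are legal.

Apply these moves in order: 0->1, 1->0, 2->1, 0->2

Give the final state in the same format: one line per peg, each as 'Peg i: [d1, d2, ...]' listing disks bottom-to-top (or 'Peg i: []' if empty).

Answer: Peg 0: [2]
Peg 1: [3]
Peg 2: [1]

Derivation:
After move 1 (0->1):
Peg 0: [2]
Peg 1: [1]
Peg 2: [3]

After move 2 (1->0):
Peg 0: [2, 1]
Peg 1: []
Peg 2: [3]

After move 3 (2->1):
Peg 0: [2, 1]
Peg 1: [3]
Peg 2: []

After move 4 (0->2):
Peg 0: [2]
Peg 1: [3]
Peg 2: [1]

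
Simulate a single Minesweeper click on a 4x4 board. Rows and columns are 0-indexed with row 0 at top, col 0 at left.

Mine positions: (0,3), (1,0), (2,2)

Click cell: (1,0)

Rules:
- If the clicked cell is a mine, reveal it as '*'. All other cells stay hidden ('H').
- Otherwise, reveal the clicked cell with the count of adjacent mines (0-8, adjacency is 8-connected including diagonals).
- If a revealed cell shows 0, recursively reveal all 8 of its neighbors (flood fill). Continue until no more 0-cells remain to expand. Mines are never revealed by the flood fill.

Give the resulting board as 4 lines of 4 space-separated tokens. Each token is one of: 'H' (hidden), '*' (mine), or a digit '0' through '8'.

H H H H
* H H H
H H H H
H H H H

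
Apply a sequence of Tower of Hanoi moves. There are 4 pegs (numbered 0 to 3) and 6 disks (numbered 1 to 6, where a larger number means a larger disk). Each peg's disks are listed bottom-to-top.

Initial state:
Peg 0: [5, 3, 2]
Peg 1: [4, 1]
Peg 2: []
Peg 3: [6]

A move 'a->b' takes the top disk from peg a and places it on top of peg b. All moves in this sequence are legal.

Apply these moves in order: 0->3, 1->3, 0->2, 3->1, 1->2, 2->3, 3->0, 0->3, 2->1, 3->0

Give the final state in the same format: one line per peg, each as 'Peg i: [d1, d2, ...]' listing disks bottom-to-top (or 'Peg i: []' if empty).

After move 1 (0->3):
Peg 0: [5, 3]
Peg 1: [4, 1]
Peg 2: []
Peg 3: [6, 2]

After move 2 (1->3):
Peg 0: [5, 3]
Peg 1: [4]
Peg 2: []
Peg 3: [6, 2, 1]

After move 3 (0->2):
Peg 0: [5]
Peg 1: [4]
Peg 2: [3]
Peg 3: [6, 2, 1]

After move 4 (3->1):
Peg 0: [5]
Peg 1: [4, 1]
Peg 2: [3]
Peg 3: [6, 2]

After move 5 (1->2):
Peg 0: [5]
Peg 1: [4]
Peg 2: [3, 1]
Peg 3: [6, 2]

After move 6 (2->3):
Peg 0: [5]
Peg 1: [4]
Peg 2: [3]
Peg 3: [6, 2, 1]

After move 7 (3->0):
Peg 0: [5, 1]
Peg 1: [4]
Peg 2: [3]
Peg 3: [6, 2]

After move 8 (0->3):
Peg 0: [5]
Peg 1: [4]
Peg 2: [3]
Peg 3: [6, 2, 1]

After move 9 (2->1):
Peg 0: [5]
Peg 1: [4, 3]
Peg 2: []
Peg 3: [6, 2, 1]

After move 10 (3->0):
Peg 0: [5, 1]
Peg 1: [4, 3]
Peg 2: []
Peg 3: [6, 2]

Answer: Peg 0: [5, 1]
Peg 1: [4, 3]
Peg 2: []
Peg 3: [6, 2]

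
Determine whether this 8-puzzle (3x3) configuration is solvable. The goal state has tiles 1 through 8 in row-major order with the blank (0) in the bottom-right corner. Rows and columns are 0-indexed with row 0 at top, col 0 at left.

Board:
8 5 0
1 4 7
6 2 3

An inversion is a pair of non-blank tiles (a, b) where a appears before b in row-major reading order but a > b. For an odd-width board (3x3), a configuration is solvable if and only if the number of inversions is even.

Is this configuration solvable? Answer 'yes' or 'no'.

Answer: yes

Derivation:
Inversions (pairs i<j in row-major order where tile[i] > tile[j] > 0): 18
18 is even, so the puzzle is solvable.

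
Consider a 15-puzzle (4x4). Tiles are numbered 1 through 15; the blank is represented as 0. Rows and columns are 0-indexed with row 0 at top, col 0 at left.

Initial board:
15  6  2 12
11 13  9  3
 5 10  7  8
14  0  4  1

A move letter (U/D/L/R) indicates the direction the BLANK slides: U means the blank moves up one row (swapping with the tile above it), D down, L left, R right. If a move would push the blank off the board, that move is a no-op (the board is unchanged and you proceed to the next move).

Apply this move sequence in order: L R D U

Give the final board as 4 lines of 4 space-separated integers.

After move 1 (L):
15  6  2 12
11 13  9  3
 5 10  7  8
 0 14  4  1

After move 2 (R):
15  6  2 12
11 13  9  3
 5 10  7  8
14  0  4  1

After move 3 (D):
15  6  2 12
11 13  9  3
 5 10  7  8
14  0  4  1

After move 4 (U):
15  6  2 12
11 13  9  3
 5  0  7  8
14 10  4  1

Answer: 15  6  2 12
11 13  9  3
 5  0  7  8
14 10  4  1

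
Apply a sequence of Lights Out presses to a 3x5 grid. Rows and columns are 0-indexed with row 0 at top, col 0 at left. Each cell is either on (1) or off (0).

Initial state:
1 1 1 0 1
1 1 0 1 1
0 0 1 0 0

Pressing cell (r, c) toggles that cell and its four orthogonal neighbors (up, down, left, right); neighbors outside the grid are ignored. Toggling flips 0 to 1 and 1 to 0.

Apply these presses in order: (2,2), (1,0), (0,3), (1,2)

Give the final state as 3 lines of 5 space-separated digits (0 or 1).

After press 1 at (2,2):
1 1 1 0 1
1 1 1 1 1
0 1 0 1 0

After press 2 at (1,0):
0 1 1 0 1
0 0 1 1 1
1 1 0 1 0

After press 3 at (0,3):
0 1 0 1 0
0 0 1 0 1
1 1 0 1 0

After press 4 at (1,2):
0 1 1 1 0
0 1 0 1 1
1 1 1 1 0

Answer: 0 1 1 1 0
0 1 0 1 1
1 1 1 1 0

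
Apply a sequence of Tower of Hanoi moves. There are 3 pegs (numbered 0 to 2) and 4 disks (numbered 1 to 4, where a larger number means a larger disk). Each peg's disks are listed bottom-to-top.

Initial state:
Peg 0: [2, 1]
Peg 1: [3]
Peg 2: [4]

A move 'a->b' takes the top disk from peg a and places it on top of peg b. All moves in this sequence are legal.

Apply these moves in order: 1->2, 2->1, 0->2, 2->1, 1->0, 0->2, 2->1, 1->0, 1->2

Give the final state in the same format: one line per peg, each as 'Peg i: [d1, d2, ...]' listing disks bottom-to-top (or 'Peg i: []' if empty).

Answer: Peg 0: [2, 1]
Peg 1: []
Peg 2: [4, 3]

Derivation:
After move 1 (1->2):
Peg 0: [2, 1]
Peg 1: []
Peg 2: [4, 3]

After move 2 (2->1):
Peg 0: [2, 1]
Peg 1: [3]
Peg 2: [4]

After move 3 (0->2):
Peg 0: [2]
Peg 1: [3]
Peg 2: [4, 1]

After move 4 (2->1):
Peg 0: [2]
Peg 1: [3, 1]
Peg 2: [4]

After move 5 (1->0):
Peg 0: [2, 1]
Peg 1: [3]
Peg 2: [4]

After move 6 (0->2):
Peg 0: [2]
Peg 1: [3]
Peg 2: [4, 1]

After move 7 (2->1):
Peg 0: [2]
Peg 1: [3, 1]
Peg 2: [4]

After move 8 (1->0):
Peg 0: [2, 1]
Peg 1: [3]
Peg 2: [4]

After move 9 (1->2):
Peg 0: [2, 1]
Peg 1: []
Peg 2: [4, 3]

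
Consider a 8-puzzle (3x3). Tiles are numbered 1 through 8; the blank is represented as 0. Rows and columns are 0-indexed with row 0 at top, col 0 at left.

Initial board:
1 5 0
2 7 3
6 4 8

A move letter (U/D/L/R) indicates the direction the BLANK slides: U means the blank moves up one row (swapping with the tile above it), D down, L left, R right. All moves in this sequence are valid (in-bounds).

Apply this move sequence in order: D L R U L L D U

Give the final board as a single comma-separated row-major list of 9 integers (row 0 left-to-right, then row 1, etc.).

After move 1 (D):
1 5 3
2 7 0
6 4 8

After move 2 (L):
1 5 3
2 0 7
6 4 8

After move 3 (R):
1 5 3
2 7 0
6 4 8

After move 4 (U):
1 5 0
2 7 3
6 4 8

After move 5 (L):
1 0 5
2 7 3
6 4 8

After move 6 (L):
0 1 5
2 7 3
6 4 8

After move 7 (D):
2 1 5
0 7 3
6 4 8

After move 8 (U):
0 1 5
2 7 3
6 4 8

Answer: 0, 1, 5, 2, 7, 3, 6, 4, 8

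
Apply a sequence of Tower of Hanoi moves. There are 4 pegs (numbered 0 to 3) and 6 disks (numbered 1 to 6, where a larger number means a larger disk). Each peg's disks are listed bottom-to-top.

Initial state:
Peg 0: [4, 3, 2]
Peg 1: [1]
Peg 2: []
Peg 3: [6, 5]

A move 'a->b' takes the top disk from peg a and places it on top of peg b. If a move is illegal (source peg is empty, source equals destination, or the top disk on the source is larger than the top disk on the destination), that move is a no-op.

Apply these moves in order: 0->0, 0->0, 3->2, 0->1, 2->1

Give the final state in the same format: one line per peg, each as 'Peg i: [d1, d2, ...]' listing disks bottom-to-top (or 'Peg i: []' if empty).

Answer: Peg 0: [4, 3, 2]
Peg 1: [1]
Peg 2: [5]
Peg 3: [6]

Derivation:
After move 1 (0->0):
Peg 0: [4, 3, 2]
Peg 1: [1]
Peg 2: []
Peg 3: [6, 5]

After move 2 (0->0):
Peg 0: [4, 3, 2]
Peg 1: [1]
Peg 2: []
Peg 3: [6, 5]

After move 3 (3->2):
Peg 0: [4, 3, 2]
Peg 1: [1]
Peg 2: [5]
Peg 3: [6]

After move 4 (0->1):
Peg 0: [4, 3, 2]
Peg 1: [1]
Peg 2: [5]
Peg 3: [6]

After move 5 (2->1):
Peg 0: [4, 3, 2]
Peg 1: [1]
Peg 2: [5]
Peg 3: [6]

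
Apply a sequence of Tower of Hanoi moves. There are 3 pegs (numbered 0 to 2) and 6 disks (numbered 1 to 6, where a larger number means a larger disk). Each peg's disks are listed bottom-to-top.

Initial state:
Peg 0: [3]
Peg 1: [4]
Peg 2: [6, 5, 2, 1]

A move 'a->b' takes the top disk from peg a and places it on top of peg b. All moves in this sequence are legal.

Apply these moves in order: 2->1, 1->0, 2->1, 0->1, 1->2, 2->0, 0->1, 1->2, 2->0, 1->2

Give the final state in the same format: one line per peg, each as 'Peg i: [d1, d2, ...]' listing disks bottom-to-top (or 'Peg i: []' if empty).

After move 1 (2->1):
Peg 0: [3]
Peg 1: [4, 1]
Peg 2: [6, 5, 2]

After move 2 (1->0):
Peg 0: [3, 1]
Peg 1: [4]
Peg 2: [6, 5, 2]

After move 3 (2->1):
Peg 0: [3, 1]
Peg 1: [4, 2]
Peg 2: [6, 5]

After move 4 (0->1):
Peg 0: [3]
Peg 1: [4, 2, 1]
Peg 2: [6, 5]

After move 5 (1->2):
Peg 0: [3]
Peg 1: [4, 2]
Peg 2: [6, 5, 1]

After move 6 (2->0):
Peg 0: [3, 1]
Peg 1: [4, 2]
Peg 2: [6, 5]

After move 7 (0->1):
Peg 0: [3]
Peg 1: [4, 2, 1]
Peg 2: [6, 5]

After move 8 (1->2):
Peg 0: [3]
Peg 1: [4, 2]
Peg 2: [6, 5, 1]

After move 9 (2->0):
Peg 0: [3, 1]
Peg 1: [4, 2]
Peg 2: [6, 5]

After move 10 (1->2):
Peg 0: [3, 1]
Peg 1: [4]
Peg 2: [6, 5, 2]

Answer: Peg 0: [3, 1]
Peg 1: [4]
Peg 2: [6, 5, 2]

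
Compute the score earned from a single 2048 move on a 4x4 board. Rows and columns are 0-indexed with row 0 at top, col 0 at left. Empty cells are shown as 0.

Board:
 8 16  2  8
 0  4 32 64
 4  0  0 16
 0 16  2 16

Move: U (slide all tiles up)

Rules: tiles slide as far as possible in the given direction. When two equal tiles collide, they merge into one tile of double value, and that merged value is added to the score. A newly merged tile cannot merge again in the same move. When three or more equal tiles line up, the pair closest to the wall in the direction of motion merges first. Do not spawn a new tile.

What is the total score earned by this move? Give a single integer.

Slide up:
col 0: [8, 0, 4, 0] -> [8, 4, 0, 0]  score +0 (running 0)
col 1: [16, 4, 0, 16] -> [16, 4, 16, 0]  score +0 (running 0)
col 2: [2, 32, 0, 2] -> [2, 32, 2, 0]  score +0 (running 0)
col 3: [8, 64, 16, 16] -> [8, 64, 32, 0]  score +32 (running 32)
Board after move:
 8 16  2  8
 4  4 32 64
 0 16  2 32
 0  0  0  0

Answer: 32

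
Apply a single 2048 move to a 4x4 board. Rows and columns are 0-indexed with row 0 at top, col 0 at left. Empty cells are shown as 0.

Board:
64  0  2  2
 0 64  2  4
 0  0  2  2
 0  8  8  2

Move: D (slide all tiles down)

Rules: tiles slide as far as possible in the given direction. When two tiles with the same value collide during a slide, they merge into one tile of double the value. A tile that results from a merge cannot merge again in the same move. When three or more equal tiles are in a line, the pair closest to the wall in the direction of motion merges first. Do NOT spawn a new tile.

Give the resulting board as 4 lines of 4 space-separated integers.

Slide down:
col 0: [64, 0, 0, 0] -> [0, 0, 0, 64]
col 1: [0, 64, 0, 8] -> [0, 0, 64, 8]
col 2: [2, 2, 2, 8] -> [0, 2, 4, 8]
col 3: [2, 4, 2, 2] -> [0, 2, 4, 4]

Answer:  0  0  0  0
 0  0  2  2
 0 64  4  4
64  8  8  4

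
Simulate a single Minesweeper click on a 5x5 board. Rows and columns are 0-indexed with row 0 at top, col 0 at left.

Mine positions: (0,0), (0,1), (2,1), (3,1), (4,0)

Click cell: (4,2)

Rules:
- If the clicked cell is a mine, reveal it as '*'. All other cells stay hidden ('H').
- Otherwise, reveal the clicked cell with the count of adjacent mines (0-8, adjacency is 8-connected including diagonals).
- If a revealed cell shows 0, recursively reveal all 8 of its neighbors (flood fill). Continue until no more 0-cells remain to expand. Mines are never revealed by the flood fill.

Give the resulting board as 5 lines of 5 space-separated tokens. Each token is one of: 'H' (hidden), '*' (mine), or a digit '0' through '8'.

H H H H H
H H H H H
H H H H H
H H H H H
H H 1 H H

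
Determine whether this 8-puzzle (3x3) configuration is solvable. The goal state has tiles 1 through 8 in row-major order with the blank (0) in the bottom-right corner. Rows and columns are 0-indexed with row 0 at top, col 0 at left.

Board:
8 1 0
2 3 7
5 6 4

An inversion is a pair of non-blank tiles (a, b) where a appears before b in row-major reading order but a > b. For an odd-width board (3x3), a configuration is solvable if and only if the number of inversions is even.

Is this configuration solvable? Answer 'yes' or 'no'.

Answer: yes

Derivation:
Inversions (pairs i<j in row-major order where tile[i] > tile[j] > 0): 12
12 is even, so the puzzle is solvable.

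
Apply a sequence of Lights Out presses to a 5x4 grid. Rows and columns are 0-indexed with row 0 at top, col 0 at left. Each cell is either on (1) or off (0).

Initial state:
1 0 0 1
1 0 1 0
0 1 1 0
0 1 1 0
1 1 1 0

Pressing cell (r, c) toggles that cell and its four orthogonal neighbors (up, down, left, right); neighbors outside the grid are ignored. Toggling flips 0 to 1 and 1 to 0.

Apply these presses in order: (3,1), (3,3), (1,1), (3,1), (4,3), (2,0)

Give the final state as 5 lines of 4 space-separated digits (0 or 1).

Answer: 1 1 0 1
1 1 0 0
1 1 1 1
1 1 0 0
1 1 0 0

Derivation:
After press 1 at (3,1):
1 0 0 1
1 0 1 0
0 0 1 0
1 0 0 0
1 0 1 0

After press 2 at (3,3):
1 0 0 1
1 0 1 0
0 0 1 1
1 0 1 1
1 0 1 1

After press 3 at (1,1):
1 1 0 1
0 1 0 0
0 1 1 1
1 0 1 1
1 0 1 1

After press 4 at (3,1):
1 1 0 1
0 1 0 0
0 0 1 1
0 1 0 1
1 1 1 1

After press 5 at (4,3):
1 1 0 1
0 1 0 0
0 0 1 1
0 1 0 0
1 1 0 0

After press 6 at (2,0):
1 1 0 1
1 1 0 0
1 1 1 1
1 1 0 0
1 1 0 0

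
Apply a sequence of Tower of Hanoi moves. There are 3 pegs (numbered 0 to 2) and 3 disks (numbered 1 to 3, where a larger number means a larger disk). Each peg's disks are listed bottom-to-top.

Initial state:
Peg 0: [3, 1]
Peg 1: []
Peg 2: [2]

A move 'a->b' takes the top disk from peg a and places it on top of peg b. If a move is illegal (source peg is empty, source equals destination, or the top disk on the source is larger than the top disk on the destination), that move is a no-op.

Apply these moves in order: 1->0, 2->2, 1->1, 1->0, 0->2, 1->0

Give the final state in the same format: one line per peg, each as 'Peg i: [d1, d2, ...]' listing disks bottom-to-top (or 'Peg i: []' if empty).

After move 1 (1->0):
Peg 0: [3, 1]
Peg 1: []
Peg 2: [2]

After move 2 (2->2):
Peg 0: [3, 1]
Peg 1: []
Peg 2: [2]

After move 3 (1->1):
Peg 0: [3, 1]
Peg 1: []
Peg 2: [2]

After move 4 (1->0):
Peg 0: [3, 1]
Peg 1: []
Peg 2: [2]

After move 5 (0->2):
Peg 0: [3]
Peg 1: []
Peg 2: [2, 1]

After move 6 (1->0):
Peg 0: [3]
Peg 1: []
Peg 2: [2, 1]

Answer: Peg 0: [3]
Peg 1: []
Peg 2: [2, 1]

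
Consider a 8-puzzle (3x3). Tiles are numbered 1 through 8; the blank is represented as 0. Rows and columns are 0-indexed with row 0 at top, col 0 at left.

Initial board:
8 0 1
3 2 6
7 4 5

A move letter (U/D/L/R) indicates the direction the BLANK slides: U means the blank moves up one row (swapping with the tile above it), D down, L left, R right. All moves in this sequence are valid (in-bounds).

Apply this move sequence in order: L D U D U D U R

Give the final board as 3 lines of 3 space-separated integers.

After move 1 (L):
0 8 1
3 2 6
7 4 5

After move 2 (D):
3 8 1
0 2 6
7 4 5

After move 3 (U):
0 8 1
3 2 6
7 4 5

After move 4 (D):
3 8 1
0 2 6
7 4 5

After move 5 (U):
0 8 1
3 2 6
7 4 5

After move 6 (D):
3 8 1
0 2 6
7 4 5

After move 7 (U):
0 8 1
3 2 6
7 4 5

After move 8 (R):
8 0 1
3 2 6
7 4 5

Answer: 8 0 1
3 2 6
7 4 5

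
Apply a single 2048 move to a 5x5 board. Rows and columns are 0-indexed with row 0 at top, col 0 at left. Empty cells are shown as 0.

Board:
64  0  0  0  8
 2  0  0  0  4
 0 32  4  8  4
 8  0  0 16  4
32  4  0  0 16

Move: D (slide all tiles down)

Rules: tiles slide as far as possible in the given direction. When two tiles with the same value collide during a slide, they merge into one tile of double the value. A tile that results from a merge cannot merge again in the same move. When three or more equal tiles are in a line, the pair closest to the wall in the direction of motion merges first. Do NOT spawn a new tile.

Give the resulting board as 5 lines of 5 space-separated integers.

Answer:  0  0  0  0  0
64  0  0  0  8
 2  0  0  0  4
 8 32  0  8  8
32  4  4 16 16

Derivation:
Slide down:
col 0: [64, 2, 0, 8, 32] -> [0, 64, 2, 8, 32]
col 1: [0, 0, 32, 0, 4] -> [0, 0, 0, 32, 4]
col 2: [0, 0, 4, 0, 0] -> [0, 0, 0, 0, 4]
col 3: [0, 0, 8, 16, 0] -> [0, 0, 0, 8, 16]
col 4: [8, 4, 4, 4, 16] -> [0, 8, 4, 8, 16]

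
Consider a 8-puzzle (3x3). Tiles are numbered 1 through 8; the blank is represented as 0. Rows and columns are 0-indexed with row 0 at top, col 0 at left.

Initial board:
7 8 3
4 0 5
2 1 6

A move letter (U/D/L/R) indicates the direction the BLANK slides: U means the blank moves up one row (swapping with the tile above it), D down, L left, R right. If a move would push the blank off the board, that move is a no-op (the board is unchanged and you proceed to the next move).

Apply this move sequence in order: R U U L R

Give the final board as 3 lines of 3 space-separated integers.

After move 1 (R):
7 8 3
4 5 0
2 1 6

After move 2 (U):
7 8 0
4 5 3
2 1 6

After move 3 (U):
7 8 0
4 5 3
2 1 6

After move 4 (L):
7 0 8
4 5 3
2 1 6

After move 5 (R):
7 8 0
4 5 3
2 1 6

Answer: 7 8 0
4 5 3
2 1 6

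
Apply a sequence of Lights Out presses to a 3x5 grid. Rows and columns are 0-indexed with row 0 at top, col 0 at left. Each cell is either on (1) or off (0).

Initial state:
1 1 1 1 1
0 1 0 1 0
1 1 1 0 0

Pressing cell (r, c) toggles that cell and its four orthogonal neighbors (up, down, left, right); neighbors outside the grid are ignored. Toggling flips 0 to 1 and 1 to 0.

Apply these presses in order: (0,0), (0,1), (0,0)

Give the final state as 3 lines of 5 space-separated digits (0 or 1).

After press 1 at (0,0):
0 0 1 1 1
1 1 0 1 0
1 1 1 0 0

After press 2 at (0,1):
1 1 0 1 1
1 0 0 1 0
1 1 1 0 0

After press 3 at (0,0):
0 0 0 1 1
0 0 0 1 0
1 1 1 0 0

Answer: 0 0 0 1 1
0 0 0 1 0
1 1 1 0 0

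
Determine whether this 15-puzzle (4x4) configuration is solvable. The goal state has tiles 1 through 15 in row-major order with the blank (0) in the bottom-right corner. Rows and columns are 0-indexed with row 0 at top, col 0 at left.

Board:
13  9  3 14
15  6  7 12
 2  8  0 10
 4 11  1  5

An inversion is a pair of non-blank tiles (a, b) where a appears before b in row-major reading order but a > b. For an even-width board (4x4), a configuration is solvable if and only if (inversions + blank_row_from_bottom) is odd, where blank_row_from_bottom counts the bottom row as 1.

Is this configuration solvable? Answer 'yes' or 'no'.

Answer: yes

Derivation:
Inversions: 67
Blank is in row 2 (0-indexed from top), which is row 2 counting from the bottom (bottom = 1).
67 + 2 = 69, which is odd, so the puzzle is solvable.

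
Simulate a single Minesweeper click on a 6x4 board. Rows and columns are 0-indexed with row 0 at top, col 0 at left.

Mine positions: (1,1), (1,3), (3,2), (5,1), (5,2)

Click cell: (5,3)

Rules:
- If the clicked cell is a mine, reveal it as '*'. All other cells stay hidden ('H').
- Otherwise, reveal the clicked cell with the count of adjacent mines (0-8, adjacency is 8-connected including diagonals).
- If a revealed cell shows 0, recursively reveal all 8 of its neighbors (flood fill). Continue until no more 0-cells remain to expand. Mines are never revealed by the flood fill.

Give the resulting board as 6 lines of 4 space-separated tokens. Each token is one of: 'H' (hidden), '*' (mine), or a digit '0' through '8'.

H H H H
H H H H
H H H H
H H H H
H H H H
H H H 1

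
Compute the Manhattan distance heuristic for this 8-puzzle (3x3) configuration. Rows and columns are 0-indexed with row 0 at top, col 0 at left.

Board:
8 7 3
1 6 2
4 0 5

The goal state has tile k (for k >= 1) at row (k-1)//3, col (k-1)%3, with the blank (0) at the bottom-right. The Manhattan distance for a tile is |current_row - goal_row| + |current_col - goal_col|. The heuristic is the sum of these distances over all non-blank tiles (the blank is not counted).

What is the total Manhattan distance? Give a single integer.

Tile 8: (0,0)->(2,1) = 3
Tile 7: (0,1)->(2,0) = 3
Tile 3: (0,2)->(0,2) = 0
Tile 1: (1,0)->(0,0) = 1
Tile 6: (1,1)->(1,2) = 1
Tile 2: (1,2)->(0,1) = 2
Tile 4: (2,0)->(1,0) = 1
Tile 5: (2,2)->(1,1) = 2
Sum: 3 + 3 + 0 + 1 + 1 + 2 + 1 + 2 = 13

Answer: 13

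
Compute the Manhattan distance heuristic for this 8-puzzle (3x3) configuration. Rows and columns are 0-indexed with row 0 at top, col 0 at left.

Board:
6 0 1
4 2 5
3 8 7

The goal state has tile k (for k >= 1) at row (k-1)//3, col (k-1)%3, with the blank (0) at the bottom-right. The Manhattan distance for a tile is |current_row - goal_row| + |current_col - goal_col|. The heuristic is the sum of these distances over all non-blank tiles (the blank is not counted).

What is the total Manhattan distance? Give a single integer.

Tile 6: (0,0)->(1,2) = 3
Tile 1: (0,2)->(0,0) = 2
Tile 4: (1,0)->(1,0) = 0
Tile 2: (1,1)->(0,1) = 1
Tile 5: (1,2)->(1,1) = 1
Tile 3: (2,0)->(0,2) = 4
Tile 8: (2,1)->(2,1) = 0
Tile 7: (2,2)->(2,0) = 2
Sum: 3 + 2 + 0 + 1 + 1 + 4 + 0 + 2 = 13

Answer: 13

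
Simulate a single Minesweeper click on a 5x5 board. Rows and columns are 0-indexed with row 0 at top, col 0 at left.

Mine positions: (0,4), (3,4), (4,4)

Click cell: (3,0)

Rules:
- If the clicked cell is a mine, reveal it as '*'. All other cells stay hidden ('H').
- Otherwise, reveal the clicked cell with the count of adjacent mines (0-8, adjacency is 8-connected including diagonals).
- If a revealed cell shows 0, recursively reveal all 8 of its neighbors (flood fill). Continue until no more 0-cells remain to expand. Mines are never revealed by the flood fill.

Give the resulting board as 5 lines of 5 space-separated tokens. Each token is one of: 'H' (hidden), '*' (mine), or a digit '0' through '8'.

0 0 0 1 H
0 0 0 1 H
0 0 0 1 H
0 0 0 2 H
0 0 0 2 H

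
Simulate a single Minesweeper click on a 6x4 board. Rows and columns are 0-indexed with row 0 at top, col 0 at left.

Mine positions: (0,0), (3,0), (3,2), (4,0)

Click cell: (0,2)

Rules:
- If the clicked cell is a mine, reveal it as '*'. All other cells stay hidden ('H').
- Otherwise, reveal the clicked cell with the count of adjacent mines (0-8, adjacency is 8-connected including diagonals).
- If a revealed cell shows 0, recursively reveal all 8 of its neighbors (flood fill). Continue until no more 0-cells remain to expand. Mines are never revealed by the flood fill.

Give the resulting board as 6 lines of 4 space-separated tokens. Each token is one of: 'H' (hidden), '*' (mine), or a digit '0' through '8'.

H 1 0 0
H 1 0 0
H 2 1 1
H H H H
H H H H
H H H H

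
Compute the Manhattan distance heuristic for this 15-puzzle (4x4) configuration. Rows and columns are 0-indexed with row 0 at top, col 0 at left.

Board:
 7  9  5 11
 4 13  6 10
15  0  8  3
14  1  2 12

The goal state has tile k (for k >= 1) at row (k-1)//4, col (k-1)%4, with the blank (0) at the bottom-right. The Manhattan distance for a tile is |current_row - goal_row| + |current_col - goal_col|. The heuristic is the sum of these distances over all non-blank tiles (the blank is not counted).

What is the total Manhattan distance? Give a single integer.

Answer: 41

Derivation:
Tile 7: (0,0)->(1,2) = 3
Tile 9: (0,1)->(2,0) = 3
Tile 5: (0,2)->(1,0) = 3
Tile 11: (0,3)->(2,2) = 3
Tile 4: (1,0)->(0,3) = 4
Tile 13: (1,1)->(3,0) = 3
Tile 6: (1,2)->(1,1) = 1
Tile 10: (1,3)->(2,1) = 3
Tile 15: (2,0)->(3,2) = 3
Tile 8: (2,2)->(1,3) = 2
Tile 3: (2,3)->(0,2) = 3
Tile 14: (3,0)->(3,1) = 1
Tile 1: (3,1)->(0,0) = 4
Tile 2: (3,2)->(0,1) = 4
Tile 12: (3,3)->(2,3) = 1
Sum: 3 + 3 + 3 + 3 + 4 + 3 + 1 + 3 + 3 + 2 + 3 + 1 + 4 + 4 + 1 = 41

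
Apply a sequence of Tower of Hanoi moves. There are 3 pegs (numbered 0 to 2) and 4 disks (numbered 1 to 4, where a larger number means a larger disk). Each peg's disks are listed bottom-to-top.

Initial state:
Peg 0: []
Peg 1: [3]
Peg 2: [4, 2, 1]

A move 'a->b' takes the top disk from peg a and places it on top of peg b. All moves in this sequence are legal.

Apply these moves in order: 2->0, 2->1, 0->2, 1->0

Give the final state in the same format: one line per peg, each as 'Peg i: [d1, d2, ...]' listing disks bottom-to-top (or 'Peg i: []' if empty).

After move 1 (2->0):
Peg 0: [1]
Peg 1: [3]
Peg 2: [4, 2]

After move 2 (2->1):
Peg 0: [1]
Peg 1: [3, 2]
Peg 2: [4]

After move 3 (0->2):
Peg 0: []
Peg 1: [3, 2]
Peg 2: [4, 1]

After move 4 (1->0):
Peg 0: [2]
Peg 1: [3]
Peg 2: [4, 1]

Answer: Peg 0: [2]
Peg 1: [3]
Peg 2: [4, 1]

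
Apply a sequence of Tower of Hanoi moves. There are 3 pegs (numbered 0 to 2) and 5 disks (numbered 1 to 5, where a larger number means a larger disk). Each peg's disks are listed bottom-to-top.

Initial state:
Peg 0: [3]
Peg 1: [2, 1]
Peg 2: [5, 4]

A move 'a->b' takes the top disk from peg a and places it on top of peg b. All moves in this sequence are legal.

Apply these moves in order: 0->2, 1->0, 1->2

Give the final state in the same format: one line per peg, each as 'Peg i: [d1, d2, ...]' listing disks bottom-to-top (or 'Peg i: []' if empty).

After move 1 (0->2):
Peg 0: []
Peg 1: [2, 1]
Peg 2: [5, 4, 3]

After move 2 (1->0):
Peg 0: [1]
Peg 1: [2]
Peg 2: [5, 4, 3]

After move 3 (1->2):
Peg 0: [1]
Peg 1: []
Peg 2: [5, 4, 3, 2]

Answer: Peg 0: [1]
Peg 1: []
Peg 2: [5, 4, 3, 2]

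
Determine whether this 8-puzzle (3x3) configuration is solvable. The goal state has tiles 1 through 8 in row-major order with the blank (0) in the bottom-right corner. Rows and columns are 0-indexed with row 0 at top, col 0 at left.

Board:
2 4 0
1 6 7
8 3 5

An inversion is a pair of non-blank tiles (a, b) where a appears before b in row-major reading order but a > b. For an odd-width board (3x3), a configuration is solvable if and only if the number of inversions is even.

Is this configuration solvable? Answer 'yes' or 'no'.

Inversions (pairs i<j in row-major order where tile[i] > tile[j] > 0): 9
9 is odd, so the puzzle is not solvable.

Answer: no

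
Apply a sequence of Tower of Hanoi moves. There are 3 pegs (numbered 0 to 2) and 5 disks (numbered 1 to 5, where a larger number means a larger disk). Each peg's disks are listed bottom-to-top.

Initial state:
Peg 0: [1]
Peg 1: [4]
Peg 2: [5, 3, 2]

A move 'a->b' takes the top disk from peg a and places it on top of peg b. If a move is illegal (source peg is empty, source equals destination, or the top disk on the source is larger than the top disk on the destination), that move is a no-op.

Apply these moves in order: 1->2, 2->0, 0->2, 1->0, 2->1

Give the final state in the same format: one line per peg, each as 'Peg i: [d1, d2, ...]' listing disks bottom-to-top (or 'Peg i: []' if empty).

Answer: Peg 0: [4]
Peg 1: [1]
Peg 2: [5, 3, 2]

Derivation:
After move 1 (1->2):
Peg 0: [1]
Peg 1: [4]
Peg 2: [5, 3, 2]

After move 2 (2->0):
Peg 0: [1]
Peg 1: [4]
Peg 2: [5, 3, 2]

After move 3 (0->2):
Peg 0: []
Peg 1: [4]
Peg 2: [5, 3, 2, 1]

After move 4 (1->0):
Peg 0: [4]
Peg 1: []
Peg 2: [5, 3, 2, 1]

After move 5 (2->1):
Peg 0: [4]
Peg 1: [1]
Peg 2: [5, 3, 2]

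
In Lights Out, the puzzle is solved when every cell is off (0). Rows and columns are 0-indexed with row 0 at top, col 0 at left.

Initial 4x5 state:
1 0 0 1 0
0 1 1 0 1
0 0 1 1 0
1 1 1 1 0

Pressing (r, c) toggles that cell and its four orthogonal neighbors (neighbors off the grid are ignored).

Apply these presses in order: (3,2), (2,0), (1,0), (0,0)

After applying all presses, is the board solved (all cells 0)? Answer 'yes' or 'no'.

Answer: no

Derivation:
After press 1 at (3,2):
1 0 0 1 0
0 1 1 0 1
0 0 0 1 0
1 0 0 0 0

After press 2 at (2,0):
1 0 0 1 0
1 1 1 0 1
1 1 0 1 0
0 0 0 0 0

After press 3 at (1,0):
0 0 0 1 0
0 0 1 0 1
0 1 0 1 0
0 0 0 0 0

After press 4 at (0,0):
1 1 0 1 0
1 0 1 0 1
0 1 0 1 0
0 0 0 0 0

Lights still on: 8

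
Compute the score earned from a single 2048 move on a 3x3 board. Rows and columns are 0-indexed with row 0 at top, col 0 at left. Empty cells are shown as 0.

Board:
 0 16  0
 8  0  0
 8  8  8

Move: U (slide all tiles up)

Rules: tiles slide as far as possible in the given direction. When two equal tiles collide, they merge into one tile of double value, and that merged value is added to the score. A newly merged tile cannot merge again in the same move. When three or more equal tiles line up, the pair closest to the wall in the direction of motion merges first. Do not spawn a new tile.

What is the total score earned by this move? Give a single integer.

Slide up:
col 0: [0, 8, 8] -> [16, 0, 0]  score +16 (running 16)
col 1: [16, 0, 8] -> [16, 8, 0]  score +0 (running 16)
col 2: [0, 0, 8] -> [8, 0, 0]  score +0 (running 16)
Board after move:
16 16  8
 0  8  0
 0  0  0

Answer: 16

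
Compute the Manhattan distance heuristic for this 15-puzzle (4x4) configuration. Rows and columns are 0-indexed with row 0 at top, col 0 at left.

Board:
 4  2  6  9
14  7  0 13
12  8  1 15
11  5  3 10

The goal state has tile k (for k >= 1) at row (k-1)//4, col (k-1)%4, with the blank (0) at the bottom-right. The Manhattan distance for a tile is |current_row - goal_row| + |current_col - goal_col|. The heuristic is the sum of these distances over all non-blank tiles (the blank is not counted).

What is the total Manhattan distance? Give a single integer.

Answer: 43

Derivation:
Tile 4: (0,0)->(0,3) = 3
Tile 2: (0,1)->(0,1) = 0
Tile 6: (0,2)->(1,1) = 2
Tile 9: (0,3)->(2,0) = 5
Tile 14: (1,0)->(3,1) = 3
Tile 7: (1,1)->(1,2) = 1
Tile 13: (1,3)->(3,0) = 5
Tile 12: (2,0)->(2,3) = 3
Tile 8: (2,1)->(1,3) = 3
Tile 1: (2,2)->(0,0) = 4
Tile 15: (2,3)->(3,2) = 2
Tile 11: (3,0)->(2,2) = 3
Tile 5: (3,1)->(1,0) = 3
Tile 3: (3,2)->(0,2) = 3
Tile 10: (3,3)->(2,1) = 3
Sum: 3 + 0 + 2 + 5 + 3 + 1 + 5 + 3 + 3 + 4 + 2 + 3 + 3 + 3 + 3 = 43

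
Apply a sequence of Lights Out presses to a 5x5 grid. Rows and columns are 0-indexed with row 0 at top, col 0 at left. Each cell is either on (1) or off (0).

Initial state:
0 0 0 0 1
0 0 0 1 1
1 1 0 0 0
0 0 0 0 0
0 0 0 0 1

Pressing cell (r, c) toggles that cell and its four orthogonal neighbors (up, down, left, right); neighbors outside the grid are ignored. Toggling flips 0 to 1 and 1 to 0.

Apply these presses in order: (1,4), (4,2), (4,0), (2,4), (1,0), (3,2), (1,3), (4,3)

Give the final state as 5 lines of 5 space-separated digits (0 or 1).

After press 1 at (1,4):
0 0 0 0 0
0 0 0 0 0
1 1 0 0 1
0 0 0 0 0
0 0 0 0 1

After press 2 at (4,2):
0 0 0 0 0
0 0 0 0 0
1 1 0 0 1
0 0 1 0 0
0 1 1 1 1

After press 3 at (4,0):
0 0 0 0 0
0 0 0 0 0
1 1 0 0 1
1 0 1 0 0
1 0 1 1 1

After press 4 at (2,4):
0 0 0 0 0
0 0 0 0 1
1 1 0 1 0
1 0 1 0 1
1 0 1 1 1

After press 5 at (1,0):
1 0 0 0 0
1 1 0 0 1
0 1 0 1 0
1 0 1 0 1
1 0 1 1 1

After press 6 at (3,2):
1 0 0 0 0
1 1 0 0 1
0 1 1 1 0
1 1 0 1 1
1 0 0 1 1

After press 7 at (1,3):
1 0 0 1 0
1 1 1 1 0
0 1 1 0 0
1 1 0 1 1
1 0 0 1 1

After press 8 at (4,3):
1 0 0 1 0
1 1 1 1 0
0 1 1 0 0
1 1 0 0 1
1 0 1 0 0

Answer: 1 0 0 1 0
1 1 1 1 0
0 1 1 0 0
1 1 0 0 1
1 0 1 0 0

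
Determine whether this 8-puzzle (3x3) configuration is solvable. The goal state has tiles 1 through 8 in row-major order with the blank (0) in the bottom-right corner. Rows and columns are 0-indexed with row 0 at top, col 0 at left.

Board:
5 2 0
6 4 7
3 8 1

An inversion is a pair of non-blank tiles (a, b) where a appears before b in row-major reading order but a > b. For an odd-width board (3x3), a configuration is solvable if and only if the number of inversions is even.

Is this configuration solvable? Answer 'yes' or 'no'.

Answer: yes

Derivation:
Inversions (pairs i<j in row-major order where tile[i] > tile[j] > 0): 14
14 is even, so the puzzle is solvable.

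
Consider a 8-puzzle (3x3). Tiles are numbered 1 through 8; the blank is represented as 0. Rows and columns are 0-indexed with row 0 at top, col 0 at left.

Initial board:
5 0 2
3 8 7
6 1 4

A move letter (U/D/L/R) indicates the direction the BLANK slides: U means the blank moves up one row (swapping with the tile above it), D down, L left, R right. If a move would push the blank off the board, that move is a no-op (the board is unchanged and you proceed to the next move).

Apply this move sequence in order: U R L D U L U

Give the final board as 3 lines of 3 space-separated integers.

Answer: 0 5 2
3 8 7
6 1 4

Derivation:
After move 1 (U):
5 0 2
3 8 7
6 1 4

After move 2 (R):
5 2 0
3 8 7
6 1 4

After move 3 (L):
5 0 2
3 8 7
6 1 4

After move 4 (D):
5 8 2
3 0 7
6 1 4

After move 5 (U):
5 0 2
3 8 7
6 1 4

After move 6 (L):
0 5 2
3 8 7
6 1 4

After move 7 (U):
0 5 2
3 8 7
6 1 4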